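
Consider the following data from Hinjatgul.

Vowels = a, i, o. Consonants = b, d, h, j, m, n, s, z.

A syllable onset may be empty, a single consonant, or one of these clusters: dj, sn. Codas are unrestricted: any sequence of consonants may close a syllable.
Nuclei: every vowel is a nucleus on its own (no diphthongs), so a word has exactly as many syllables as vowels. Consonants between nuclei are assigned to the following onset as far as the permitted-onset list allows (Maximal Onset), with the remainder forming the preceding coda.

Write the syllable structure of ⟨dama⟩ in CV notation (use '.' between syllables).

Nuclei (vowels): a, a → 2 syllables.
σ1/σ2 boundary: /m/ is a single consonant, so it becomes the next onset.
Syllabification: da.ma.
Mapping each syllable to C/V: /da/ → CV, /ma/ → CV.

CV.CV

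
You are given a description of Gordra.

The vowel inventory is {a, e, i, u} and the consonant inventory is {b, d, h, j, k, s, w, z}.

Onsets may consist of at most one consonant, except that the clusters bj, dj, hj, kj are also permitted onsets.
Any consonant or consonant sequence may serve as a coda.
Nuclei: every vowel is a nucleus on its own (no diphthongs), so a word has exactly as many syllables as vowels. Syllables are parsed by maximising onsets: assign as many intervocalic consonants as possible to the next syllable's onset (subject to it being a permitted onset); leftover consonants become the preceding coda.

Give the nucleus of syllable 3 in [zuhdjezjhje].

The vowels are u, e, e — 3 nuclei, so 3 syllables.
The third nucleus (vowel 3 from the left) is /e/.

e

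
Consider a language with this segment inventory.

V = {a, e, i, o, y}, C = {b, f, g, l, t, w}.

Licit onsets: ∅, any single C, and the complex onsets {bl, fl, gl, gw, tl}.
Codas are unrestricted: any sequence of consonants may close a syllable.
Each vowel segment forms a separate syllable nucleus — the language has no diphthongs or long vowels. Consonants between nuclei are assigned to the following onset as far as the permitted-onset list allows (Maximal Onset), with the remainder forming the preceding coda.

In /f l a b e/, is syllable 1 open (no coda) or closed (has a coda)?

open

Vowels present: a, e; each is a nucleus, giving 2 syllables.
/a…e/ gap (V1→V2): /b/ → onset of the next syllable (single consonants are always licit onsets).
Syllabification: fla.be.
Syllable 1 is /fla/; it ends in its nucleus with no coda, so it is open.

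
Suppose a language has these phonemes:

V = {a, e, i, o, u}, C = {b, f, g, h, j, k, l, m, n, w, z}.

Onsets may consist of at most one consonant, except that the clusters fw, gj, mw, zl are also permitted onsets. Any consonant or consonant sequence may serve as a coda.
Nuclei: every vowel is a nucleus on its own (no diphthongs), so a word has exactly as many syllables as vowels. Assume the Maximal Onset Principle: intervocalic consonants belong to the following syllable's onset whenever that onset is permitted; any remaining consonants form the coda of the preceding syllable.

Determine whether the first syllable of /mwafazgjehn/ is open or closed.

The vowels are a, a, e — 3 nuclei, so 3 syllables.
V1 /a/ – V2 /a/: just /f/ — single C goes to the following onset.
V2 /a/ – V3 /e/: /zgj/ — longest licit onset from the right is /gj/, leaving /z/ as coda.
Putting it together: mwa.faz.gjehn.
Syllable 1 is /mwa/; it ends in its nucleus with no coda, so it is open.

open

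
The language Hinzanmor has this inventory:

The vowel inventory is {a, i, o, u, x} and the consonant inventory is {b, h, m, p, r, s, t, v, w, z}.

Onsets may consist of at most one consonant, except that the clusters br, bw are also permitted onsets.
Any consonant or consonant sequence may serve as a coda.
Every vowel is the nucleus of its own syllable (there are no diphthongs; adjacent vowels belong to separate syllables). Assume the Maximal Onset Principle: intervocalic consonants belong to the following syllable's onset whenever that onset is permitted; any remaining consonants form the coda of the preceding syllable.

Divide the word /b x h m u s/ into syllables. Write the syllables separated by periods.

bxh.mus

Nuclei (vowels): x, u → 2 syllables.
V1 /x/ – V2 /u/: cluster /hm/ — the longest permitted-onset suffix is /m/; onset = /m/, preceding coda = /h/.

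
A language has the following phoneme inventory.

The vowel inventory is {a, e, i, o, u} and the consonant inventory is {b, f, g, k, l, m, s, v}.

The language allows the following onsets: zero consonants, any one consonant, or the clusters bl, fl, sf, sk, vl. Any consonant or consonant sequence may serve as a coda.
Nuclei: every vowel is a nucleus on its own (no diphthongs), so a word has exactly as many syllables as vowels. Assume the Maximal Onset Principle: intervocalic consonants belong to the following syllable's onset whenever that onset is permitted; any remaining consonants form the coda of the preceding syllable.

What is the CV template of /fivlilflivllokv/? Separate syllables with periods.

CV.CCVC.CCVCC.CVCC

The vowels are i, i, i, o — 4 nuclei, so 4 syllables.
Between /i/ (V1) and /i/ (V2): /vl/ — entire cluster is a permitted onset → onset /vl/, coda ∅.
Between /i/ (V2) and /i/ (V3): /lfl/ splits as /l/ + /fl/ (/fl/ is the longest suffix that is a licit onset).
Between /i/ (V3) and /o/ (V4): cluster /vll/ — the longest permitted-onset suffix is /l/; onset = /l/, preceding coda = /vl/.
Putting it together: fi.vlil.flivl.lokv.
Mapping each syllable to C/V: /fi/ → CV, /vlil/ → CCVC, /flivl/ → CCVCC, /lokv/ → CVCC.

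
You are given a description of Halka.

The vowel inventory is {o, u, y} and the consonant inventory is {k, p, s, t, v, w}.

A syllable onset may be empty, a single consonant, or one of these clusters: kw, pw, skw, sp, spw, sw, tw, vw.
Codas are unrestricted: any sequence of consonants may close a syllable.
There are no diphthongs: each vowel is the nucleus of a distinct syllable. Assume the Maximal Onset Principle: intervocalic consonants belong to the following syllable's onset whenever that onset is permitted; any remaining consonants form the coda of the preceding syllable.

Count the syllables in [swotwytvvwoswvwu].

4

Vowels present: o, y, o, u; each is a nucleus, giving 4 syllables.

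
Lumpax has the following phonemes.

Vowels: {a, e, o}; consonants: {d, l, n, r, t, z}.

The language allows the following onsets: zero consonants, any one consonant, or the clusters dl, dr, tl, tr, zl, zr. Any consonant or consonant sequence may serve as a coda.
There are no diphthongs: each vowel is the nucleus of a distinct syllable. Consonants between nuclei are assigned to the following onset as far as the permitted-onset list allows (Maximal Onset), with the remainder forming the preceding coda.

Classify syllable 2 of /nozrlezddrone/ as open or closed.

Vowels present: o, e, o, e; each is a nucleus, giving 4 syllables.
/o…e/ gap (V1→V2): /zrl/; trying suffixes from longest down, /l/ is the first permitted one, so coda /zr/ | onset /l/.
/e…o/ gap (V2→V3): cluster /zddr/ — the longest permitted-onset suffix is /dr/; onset = /dr/, preceding coda = /zd/.
/o…e/ gap (V3→V4): just /n/ — single C goes to the following onset.
Syllabification: nozr.lezd.dro.ne.
Syllable 2 is /lezd/ with coda /zd/, so it is closed.

closed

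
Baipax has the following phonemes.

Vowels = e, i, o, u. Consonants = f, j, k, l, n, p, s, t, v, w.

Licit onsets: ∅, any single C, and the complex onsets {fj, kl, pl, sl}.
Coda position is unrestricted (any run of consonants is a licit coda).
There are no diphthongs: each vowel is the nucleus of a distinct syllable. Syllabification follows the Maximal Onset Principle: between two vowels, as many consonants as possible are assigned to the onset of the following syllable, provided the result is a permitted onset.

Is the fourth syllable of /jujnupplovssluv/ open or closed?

Nuclei (vowels): u, u, o, u → 4 syllables.
σ1/σ2 boundary: cluster /jn/ — the longest permitted-onset suffix is /n/; onset = /n/, preceding coda = /j/.
σ2/σ3 boundary: /ppl/ splits as /p/ + /pl/ (/pl/ is the longest suffix that is a licit onset).
σ3/σ4 boundary: /vssl/ — longest licit onset from the right is /sl/, leaving /vs/ as coda.
Result: juj.nup.plovs.sluv.
Syllable 4 is /sluv/ with coda /v/, so it is closed.

closed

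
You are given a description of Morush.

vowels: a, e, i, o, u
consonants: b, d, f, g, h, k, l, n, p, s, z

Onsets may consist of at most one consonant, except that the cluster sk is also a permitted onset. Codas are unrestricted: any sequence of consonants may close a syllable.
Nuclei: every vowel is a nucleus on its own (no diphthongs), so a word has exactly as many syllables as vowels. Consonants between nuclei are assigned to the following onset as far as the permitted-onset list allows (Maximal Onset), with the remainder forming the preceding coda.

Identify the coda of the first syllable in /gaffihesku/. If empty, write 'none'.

Vowels present: a, i, e, u; each is a nucleus, giving 4 syllables.
/a…i/ gap (V1→V2): /ff/ splits as /f/ + /f/ (/f/ is the longest suffix that is a licit onset).
/i…e/ gap (V2→V3): just /h/ — single C goes to the following onset.
/e…u/ gap (V3→V4): /sk/ is a licit onset in full, so it all attaches to the next syllable.
Syllabification: gaf.fi.he.sku.
Syllable 1 is /gaf/: onset /g/, nucleus /a/, coda /f/.

f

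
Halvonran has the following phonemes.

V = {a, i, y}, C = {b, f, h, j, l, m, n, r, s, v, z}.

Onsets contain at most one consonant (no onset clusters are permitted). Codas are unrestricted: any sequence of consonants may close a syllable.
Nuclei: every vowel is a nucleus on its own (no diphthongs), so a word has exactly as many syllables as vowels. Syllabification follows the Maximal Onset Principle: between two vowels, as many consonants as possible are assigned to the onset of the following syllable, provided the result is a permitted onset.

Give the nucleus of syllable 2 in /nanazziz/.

a

Nuclei (vowels): a, a, i → 3 syllables.
The second nucleus (vowel 2 from the left) is /a/.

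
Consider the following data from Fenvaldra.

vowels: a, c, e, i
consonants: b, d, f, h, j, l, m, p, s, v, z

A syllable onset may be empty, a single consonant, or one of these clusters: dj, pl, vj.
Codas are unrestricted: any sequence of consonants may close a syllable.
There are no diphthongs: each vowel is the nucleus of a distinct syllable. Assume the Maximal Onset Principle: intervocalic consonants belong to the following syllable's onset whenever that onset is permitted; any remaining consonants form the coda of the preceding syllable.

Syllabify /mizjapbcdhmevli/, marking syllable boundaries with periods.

miz.jap.bcdh.mev.li

Nuclei (vowels): i, a, c, e, i → 5 syllables.
Between /i/ (V1) and /a/ (V2): /zj/ — longest licit onset from the right is /j/, leaving /z/ as coda.
Between /a/ (V2) and /c/ (V3): /pb/ — longest licit onset from the right is /b/, leaving /p/ as coda.
Between /c/ (V3) and /e/ (V4): cluster /dhm/ — the longest permitted-onset suffix is /m/; onset = /m/, preceding coda = /dh/.
Between /e/ (V4) and /i/ (V5): /vl/ — longest licit onset from the right is /l/, leaving /v/ as coda.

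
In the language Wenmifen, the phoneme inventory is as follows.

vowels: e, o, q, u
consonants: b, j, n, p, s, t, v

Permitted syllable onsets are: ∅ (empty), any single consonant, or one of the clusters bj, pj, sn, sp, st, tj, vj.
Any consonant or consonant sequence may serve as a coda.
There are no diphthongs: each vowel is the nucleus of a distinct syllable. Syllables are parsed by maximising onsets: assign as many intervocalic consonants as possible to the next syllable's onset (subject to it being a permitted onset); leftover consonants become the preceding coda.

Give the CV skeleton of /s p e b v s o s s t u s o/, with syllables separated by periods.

Vowels present: e, o, u, o; each is a nucleus, giving 4 syllables.
σ1/σ2 boundary: cluster /bvs/ — the longest permitted-onset suffix is /s/; onset = /s/, preceding coda = /bv/.
σ2/σ3 boundary: /sst/ splits as /s/ + /st/ (/st/ is the longest suffix that is a licit onset).
σ3/σ4 boundary: just /s/ — single C goes to the following onset.
Putting it together: spebv.sos.stu.so.
Mapping each syllable to C/V: /spebv/ → CCVCC, /sos/ → CVC, /stu/ → CCV, /so/ → CV.

CCVCC.CVC.CCV.CV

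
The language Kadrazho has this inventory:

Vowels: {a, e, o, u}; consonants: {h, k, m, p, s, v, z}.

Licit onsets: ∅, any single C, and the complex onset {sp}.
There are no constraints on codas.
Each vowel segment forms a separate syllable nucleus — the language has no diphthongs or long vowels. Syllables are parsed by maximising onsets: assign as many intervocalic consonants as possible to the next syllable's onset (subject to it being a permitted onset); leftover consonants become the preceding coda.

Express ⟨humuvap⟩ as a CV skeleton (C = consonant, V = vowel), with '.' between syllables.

Nuclei (vowels): u, u, a → 3 syllables.
V1 /u/ – V2 /u/: just /m/ — single C goes to the following onset.
V2 /u/ – V3 /a/: just /v/ — single C goes to the following onset.
So the parse is hu.mu.vap.
Mapping each syllable to C/V: /hu/ → CV, /mu/ → CV, /vap/ → CVC.

CV.CV.CVC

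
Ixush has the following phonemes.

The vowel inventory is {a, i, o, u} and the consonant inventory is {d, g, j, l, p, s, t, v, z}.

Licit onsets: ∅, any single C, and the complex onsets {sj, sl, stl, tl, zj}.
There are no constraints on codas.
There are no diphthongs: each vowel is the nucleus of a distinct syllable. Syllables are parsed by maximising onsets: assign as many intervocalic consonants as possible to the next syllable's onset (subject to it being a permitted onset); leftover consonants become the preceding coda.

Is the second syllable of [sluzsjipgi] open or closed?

closed

The vowels are u, i, i — 3 nuclei, so 3 syllables.
/u…i/ gap (V1→V2): /zsj/ — longest licit onset from the right is /sj/, leaving /z/ as coda.
/i…i/ gap (V2→V3): /pg/ — longest licit onset from the right is /g/, leaving /p/ as coda.
Putting it together: sluz.sjip.gi.
Syllable 2 is /sjip/ with coda /p/, so it is closed.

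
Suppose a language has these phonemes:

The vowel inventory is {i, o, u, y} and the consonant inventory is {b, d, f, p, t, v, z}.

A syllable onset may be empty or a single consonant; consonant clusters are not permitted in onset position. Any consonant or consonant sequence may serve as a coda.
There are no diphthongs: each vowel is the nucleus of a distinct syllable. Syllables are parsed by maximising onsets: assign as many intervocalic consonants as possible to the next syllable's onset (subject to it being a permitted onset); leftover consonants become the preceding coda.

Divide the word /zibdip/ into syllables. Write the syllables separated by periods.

Nuclei (vowels): i, i → 2 syllables.
σ1/σ2 boundary: /bd/ splits as /b/ + /d/ (/d/ is the longest suffix that is a licit onset).

zib.dip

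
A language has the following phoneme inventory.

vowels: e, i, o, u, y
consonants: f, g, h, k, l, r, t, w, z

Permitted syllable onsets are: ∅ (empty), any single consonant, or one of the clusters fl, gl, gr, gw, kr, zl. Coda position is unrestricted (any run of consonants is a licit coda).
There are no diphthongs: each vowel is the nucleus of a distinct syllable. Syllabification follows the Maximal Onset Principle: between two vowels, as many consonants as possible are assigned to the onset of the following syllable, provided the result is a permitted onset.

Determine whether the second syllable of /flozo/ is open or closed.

Vowels present: o, o; each is a nucleus, giving 2 syllables.
σ1/σ2 boundary: /z/ → onset of the next syllable (single consonants are always licit onsets).
So the parse is flo.zo.
Syllable 2 is /zo/; it ends in its nucleus with no coda, so it is open.

open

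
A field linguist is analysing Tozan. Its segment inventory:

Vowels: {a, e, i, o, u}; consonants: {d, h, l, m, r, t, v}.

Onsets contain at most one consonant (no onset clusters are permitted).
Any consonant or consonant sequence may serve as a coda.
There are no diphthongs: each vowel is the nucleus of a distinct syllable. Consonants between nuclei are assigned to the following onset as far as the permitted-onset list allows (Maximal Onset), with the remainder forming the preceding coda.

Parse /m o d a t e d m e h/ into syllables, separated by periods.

Nuclei (vowels): o, a, e, e → 4 syllables.
V1 /o/ – V2 /a/: /d/ is a single consonant, so it becomes the next onset.
V2 /a/ – V3 /e/: /t/ is a single consonant, so it becomes the next onset.
V3 /e/ – V4 /e/: /dm/ splits as /d/ + /m/ (/m/ is the longest suffix that is a licit onset).

mo.da.ted.meh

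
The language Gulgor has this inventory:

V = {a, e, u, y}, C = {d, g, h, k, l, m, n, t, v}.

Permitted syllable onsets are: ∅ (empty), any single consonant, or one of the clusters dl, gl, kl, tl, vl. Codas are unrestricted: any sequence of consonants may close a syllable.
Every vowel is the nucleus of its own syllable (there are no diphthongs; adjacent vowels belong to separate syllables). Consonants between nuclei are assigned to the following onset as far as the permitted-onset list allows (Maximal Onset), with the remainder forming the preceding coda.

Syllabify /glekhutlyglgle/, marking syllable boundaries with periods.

Vowels present: e, u, y, e; each is a nucleus, giving 4 syllables.
Between /e/ (V1) and /u/ (V2): /kh/ — longest licit onset from the right is /h/, leaving /k/ as coda.
Between /u/ (V2) and /y/ (V3): cluster /tl/ — /tl/ is itself a permitted onset, so the whole cluster goes right; preceding coda = ∅.
Between /y/ (V3) and /e/ (V4): cluster /glgl/ — the longest permitted-onset suffix is /gl/; onset = /gl/, preceding coda = /gl/.

glek.hu.tlygl.gle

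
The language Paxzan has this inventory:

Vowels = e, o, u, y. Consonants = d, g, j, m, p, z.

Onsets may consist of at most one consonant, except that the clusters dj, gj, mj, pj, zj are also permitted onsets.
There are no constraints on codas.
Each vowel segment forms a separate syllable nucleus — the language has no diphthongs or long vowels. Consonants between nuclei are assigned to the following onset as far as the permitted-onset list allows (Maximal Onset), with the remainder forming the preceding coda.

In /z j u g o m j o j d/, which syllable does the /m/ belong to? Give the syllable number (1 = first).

Vowels present: u, o, o; each is a nucleus, giving 3 syllables.
V1 /u/ – V2 /o/: just /g/ — single C goes to the following onset.
V2 /o/ – V3 /o/: cluster /mj/ — /mj/ is itself a permitted onset, so the whole cluster goes right; preceding coda = ∅.
Syllabification: zju.go.mjojd.
The /m/ is in the onset of syllable 3 (/mjojd/).

3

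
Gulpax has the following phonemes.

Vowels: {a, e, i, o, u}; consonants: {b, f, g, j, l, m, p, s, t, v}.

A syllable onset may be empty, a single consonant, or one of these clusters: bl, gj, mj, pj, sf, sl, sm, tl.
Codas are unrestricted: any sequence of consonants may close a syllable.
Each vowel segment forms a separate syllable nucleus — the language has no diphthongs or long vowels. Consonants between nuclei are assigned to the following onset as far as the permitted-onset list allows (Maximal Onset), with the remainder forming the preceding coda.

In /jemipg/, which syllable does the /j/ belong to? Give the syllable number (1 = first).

1

The vowels are e, i — 2 nuclei, so 2 syllables.
Between /e/ (V1) and /i/ (V2): /m/ is a single consonant, so it becomes the next onset.
Syllabification: je.mipg.
The /j/ is in the onset of syllable 1 (/je/).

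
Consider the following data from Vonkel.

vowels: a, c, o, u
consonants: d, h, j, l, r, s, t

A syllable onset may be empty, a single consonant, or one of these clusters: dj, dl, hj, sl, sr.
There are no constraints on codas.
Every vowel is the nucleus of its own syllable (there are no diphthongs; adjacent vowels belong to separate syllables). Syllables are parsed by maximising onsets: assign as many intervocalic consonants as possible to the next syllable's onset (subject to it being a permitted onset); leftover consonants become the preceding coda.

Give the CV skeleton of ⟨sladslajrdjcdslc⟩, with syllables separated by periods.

CCVC.CCVCC.CCVC.CCV

The vowels are a, a, c, c — 4 nuclei, so 4 syllables.
Between /a/ (V1) and /a/ (V2): cluster /dsl/ — the longest permitted-onset suffix is /sl/; onset = /sl/, preceding coda = /d/.
Between /a/ (V2) and /c/ (V3): /jrdj/; trying suffixes from longest down, /dj/ is the first permitted one, so coda /jr/ | onset /dj/.
Between /c/ (V3) and /c/ (V4): cluster /dsl/ — the longest permitted-onset suffix is /sl/; onset = /sl/, preceding coda = /d/.
Syllabification: slad.slajr.djcd.slc.
Mapping each syllable to C/V: /slad/ → CCVC, /slajr/ → CCVCC, /djcd/ → CCVC, /slc/ → CCV.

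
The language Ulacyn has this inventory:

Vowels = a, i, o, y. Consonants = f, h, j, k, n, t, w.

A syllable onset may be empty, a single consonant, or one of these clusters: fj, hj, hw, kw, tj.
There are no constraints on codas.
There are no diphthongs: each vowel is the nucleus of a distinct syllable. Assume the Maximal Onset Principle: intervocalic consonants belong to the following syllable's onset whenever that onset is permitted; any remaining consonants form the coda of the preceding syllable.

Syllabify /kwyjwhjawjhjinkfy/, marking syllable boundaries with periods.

kwyjw.hjawj.hjink.fy

The vowels are y, a, i, y — 4 nuclei, so 4 syllables.
V1 /y/ – V2 /a/: cluster /jwhj/ — the longest permitted-onset suffix is /hj/; onset = /hj/, preceding coda = /jw/.
V2 /a/ – V3 /i/: /wjhj/; trying suffixes from longest down, /hj/ is the first permitted one, so coda /wj/ | onset /hj/.
V3 /i/ – V4 /y/: /nkf/ splits as /nk/ + /f/ (/f/ is the longest suffix that is a licit onset).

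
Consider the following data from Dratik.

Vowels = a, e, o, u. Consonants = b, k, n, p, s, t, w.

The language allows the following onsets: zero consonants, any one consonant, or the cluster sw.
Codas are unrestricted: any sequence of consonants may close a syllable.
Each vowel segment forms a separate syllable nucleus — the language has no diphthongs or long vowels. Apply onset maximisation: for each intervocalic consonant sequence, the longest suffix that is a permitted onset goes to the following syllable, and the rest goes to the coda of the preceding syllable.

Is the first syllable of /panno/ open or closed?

closed

Nuclei (vowels): a, o → 2 syllables.
V1 /a/ – V2 /o/: /nn/ splits as /n/ + /n/ (/n/ is the longest suffix that is a licit onset).
Syllabification: pan.no.
Syllable 1 is /pan/ with coda /n/, so it is closed.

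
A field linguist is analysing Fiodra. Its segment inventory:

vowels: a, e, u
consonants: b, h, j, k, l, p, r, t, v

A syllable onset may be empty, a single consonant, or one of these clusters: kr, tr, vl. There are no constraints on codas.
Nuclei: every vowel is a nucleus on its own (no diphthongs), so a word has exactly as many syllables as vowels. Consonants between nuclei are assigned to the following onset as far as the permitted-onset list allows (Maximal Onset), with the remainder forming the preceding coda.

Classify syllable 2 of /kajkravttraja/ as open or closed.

closed

Vowels present: a, a, a, a; each is a nucleus, giving 4 syllables.
σ1/σ2 boundary: cluster /jkr/ — the longest permitted-onset suffix is /kr/; onset = /kr/, preceding coda = /j/.
σ2/σ3 boundary: /vttr/ splits as /vt/ + /tr/ (/tr/ is the longest suffix that is a licit onset).
σ3/σ4 boundary: /j/ is a single consonant, so it becomes the next onset.
Putting it together: kaj.kravt.tra.ja.
Syllable 2 is /kravt/ with coda /vt/, so it is closed.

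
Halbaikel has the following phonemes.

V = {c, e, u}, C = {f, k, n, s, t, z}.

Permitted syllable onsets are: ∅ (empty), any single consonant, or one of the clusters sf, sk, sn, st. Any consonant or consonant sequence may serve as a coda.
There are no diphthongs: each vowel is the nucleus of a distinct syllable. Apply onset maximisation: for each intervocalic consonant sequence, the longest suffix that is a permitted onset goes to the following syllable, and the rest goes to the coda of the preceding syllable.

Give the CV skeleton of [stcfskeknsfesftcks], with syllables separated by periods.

Nuclei (vowels): c, e, e, c → 4 syllables.
Between /c/ (V1) and /e/ (V2): /fsk/ splits as /f/ + /sk/ (/sk/ is the longest suffix that is a licit onset).
Between /e/ (V2) and /e/ (V3): /knsf/; trying suffixes from longest down, /sf/ is the first permitted one, so coda /kn/ | onset /sf/.
Between /e/ (V3) and /c/ (V4): /sft/; trying suffixes from longest down, /t/ is the first permitted one, so coda /sf/ | onset /t/.
Syllabification: stcf.skekn.sfesf.tcks.
Mapping each syllable to C/V: /stcf/ → CCVC, /skekn/ → CCVCC, /sfesf/ → CCVCC, /tcks/ → CVCC.

CCVC.CCVCC.CCVCC.CVCC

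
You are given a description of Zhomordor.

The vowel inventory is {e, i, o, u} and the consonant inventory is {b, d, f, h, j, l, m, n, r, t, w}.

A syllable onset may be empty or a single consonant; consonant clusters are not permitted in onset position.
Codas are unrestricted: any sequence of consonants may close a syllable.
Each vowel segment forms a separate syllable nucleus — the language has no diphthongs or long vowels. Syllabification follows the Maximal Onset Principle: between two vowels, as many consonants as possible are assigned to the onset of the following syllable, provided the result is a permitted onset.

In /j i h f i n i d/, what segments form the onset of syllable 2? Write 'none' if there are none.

f

Vowels present: i, i, i; each is a nucleus, giving 3 syllables.
Between /i/ (V1) and /i/ (V2): cluster /hf/ — the longest permitted-onset suffix is /f/; onset = /f/, preceding coda = /h/.
Between /i/ (V2) and /i/ (V3): /n/ → onset of the next syllable (single consonants are always licit onsets).
Putting it together: jih.fi.nid.
Syllable 2 is /fi/: onset /f/, nucleus /i/, coda ∅.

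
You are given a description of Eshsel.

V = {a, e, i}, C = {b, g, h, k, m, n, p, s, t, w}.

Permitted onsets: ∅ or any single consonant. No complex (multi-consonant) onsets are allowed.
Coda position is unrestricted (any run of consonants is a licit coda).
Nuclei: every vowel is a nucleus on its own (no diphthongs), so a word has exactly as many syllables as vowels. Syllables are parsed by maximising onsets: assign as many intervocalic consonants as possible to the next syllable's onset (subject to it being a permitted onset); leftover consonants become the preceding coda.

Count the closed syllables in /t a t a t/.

1

The vowels are a, a — 2 nuclei, so 2 syllables.
V1 /a/ – V2 /a/: /t/ → onset of the next syllable (single consonants are always licit onsets).
Syllabification: ta.tat.
Classifying each syllable: /ta/ (open), /tat/ (closed).
Closed syllables: 1.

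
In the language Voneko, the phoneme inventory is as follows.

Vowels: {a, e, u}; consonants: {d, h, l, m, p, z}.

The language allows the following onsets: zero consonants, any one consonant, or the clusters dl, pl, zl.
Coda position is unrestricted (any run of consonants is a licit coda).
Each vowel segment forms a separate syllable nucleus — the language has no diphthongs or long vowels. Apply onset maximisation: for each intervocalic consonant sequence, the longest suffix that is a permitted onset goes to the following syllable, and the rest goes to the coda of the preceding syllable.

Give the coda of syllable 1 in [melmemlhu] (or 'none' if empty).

l

The vowels are e, e, u — 3 nuclei, so 3 syllables.
V1 /e/ – V2 /e/: cluster /lm/ — the longest permitted-onset suffix is /m/; onset = /m/, preceding coda = /l/.
V2 /e/ – V3 /u/: cluster /mlh/ — the longest permitted-onset suffix is /h/; onset = /h/, preceding coda = /ml/.
So the parse is mel.meml.hu.
Syllable 1 is /mel/: onset /m/, nucleus /e/, coda /l/.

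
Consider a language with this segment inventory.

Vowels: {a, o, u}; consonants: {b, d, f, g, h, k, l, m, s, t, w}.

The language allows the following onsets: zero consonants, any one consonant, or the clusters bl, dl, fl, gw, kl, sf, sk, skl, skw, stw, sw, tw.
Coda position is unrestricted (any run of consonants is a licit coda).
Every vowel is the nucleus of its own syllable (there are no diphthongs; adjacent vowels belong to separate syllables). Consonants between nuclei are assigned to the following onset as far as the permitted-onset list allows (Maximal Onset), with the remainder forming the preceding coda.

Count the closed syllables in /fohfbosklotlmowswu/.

3

The vowels are o, o, o, o, u — 5 nuclei, so 5 syllables.
Between /o/ (V1) and /o/ (V2): /hfb/ — longest licit onset from the right is /b/, leaving /hf/ as coda.
Between /o/ (V2) and /o/ (V3): cluster /skl/ — /skl/ is itself a permitted onset, so the whole cluster goes right; preceding coda = ∅.
Between /o/ (V3) and /o/ (V4): cluster /tlm/ — the longest permitted-onset suffix is /m/; onset = /m/, preceding coda = /tl/.
Between /o/ (V4) and /u/ (V5): /wsw/ — longest licit onset from the right is /sw/, leaving /w/ as coda.
Syllabification: fohf.bo.sklotl.mow.swu.
Classifying each syllable: /fohf/ (closed), /bo/ (open), /sklotl/ (closed), /mow/ (closed), /swu/ (open).
Closed syllables: 3.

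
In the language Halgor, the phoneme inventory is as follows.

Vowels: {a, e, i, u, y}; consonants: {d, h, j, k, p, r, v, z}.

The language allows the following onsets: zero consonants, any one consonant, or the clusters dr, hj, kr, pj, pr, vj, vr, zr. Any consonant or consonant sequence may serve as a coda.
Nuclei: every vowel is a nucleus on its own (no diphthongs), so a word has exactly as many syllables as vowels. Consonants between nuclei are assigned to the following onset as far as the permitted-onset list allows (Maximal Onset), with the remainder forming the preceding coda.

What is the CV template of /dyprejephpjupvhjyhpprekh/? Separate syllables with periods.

Vowels present: y, e, e, u, y, e; each is a nucleus, giving 6 syllables.
V1 /y/ – V2 /e/: /pr/ is a licit onset in full, so it all attaches to the next syllable.
V2 /e/ – V3 /e/: /j/ → onset of the next syllable (single consonants are always licit onsets).
V3 /e/ – V4 /u/: /phpj/; trying suffixes from longest down, /pj/ is the first permitted one, so coda /ph/ | onset /pj/.
V4 /u/ – V5 /y/: /pvhj/; trying suffixes from longest down, /hj/ is the first permitted one, so coda /pv/ | onset /hj/.
V5 /y/ – V6 /e/: cluster /hppr/ — the longest permitted-onset suffix is /pr/; onset = /pr/, preceding coda = /hp/.
Putting it together: dy.pre.jeph.pjupv.hjyhp.prekh.
Mapping each syllable to C/V: /dy/ → CV, /pre/ → CCV, /jeph/ → CVCC, /pjupv/ → CCVCC, /hjyhp/ → CCVCC, /prekh/ → CCVCC.

CV.CCV.CVCC.CCVCC.CCVCC.CCVCC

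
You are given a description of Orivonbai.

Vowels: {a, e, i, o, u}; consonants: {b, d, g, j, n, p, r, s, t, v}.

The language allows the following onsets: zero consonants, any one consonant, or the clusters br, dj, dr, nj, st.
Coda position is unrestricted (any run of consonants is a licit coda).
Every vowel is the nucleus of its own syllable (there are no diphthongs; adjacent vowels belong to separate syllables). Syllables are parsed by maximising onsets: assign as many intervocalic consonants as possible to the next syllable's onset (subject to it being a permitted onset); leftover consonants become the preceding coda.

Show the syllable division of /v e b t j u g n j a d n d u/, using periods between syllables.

vebt.jug.njadn.du

Nuclei (vowels): e, u, a, u → 4 syllables.
/e…u/ gap (V1→V2): /btj/; trying suffixes from longest down, /j/ is the first permitted one, so coda /bt/ | onset /j/.
/u…a/ gap (V2→V3): /gnj/ — longest licit onset from the right is /nj/, leaving /g/ as coda.
/a…u/ gap (V3→V4): /dnd/ splits as /dn/ + /d/ (/d/ is the longest suffix that is a licit onset).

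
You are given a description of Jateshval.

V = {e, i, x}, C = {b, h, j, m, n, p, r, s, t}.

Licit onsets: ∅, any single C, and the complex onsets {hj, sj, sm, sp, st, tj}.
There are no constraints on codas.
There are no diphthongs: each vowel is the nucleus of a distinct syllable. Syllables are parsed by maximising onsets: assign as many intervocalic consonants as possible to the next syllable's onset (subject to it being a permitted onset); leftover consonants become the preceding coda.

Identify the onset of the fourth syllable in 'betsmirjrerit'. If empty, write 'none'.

Vowels present: e, i, e, i; each is a nucleus, giving 4 syllables.
V1 /e/ – V2 /i/: /tsm/; trying suffixes from longest down, /sm/ is the first permitted one, so coda /t/ | onset /sm/.
V2 /i/ – V3 /e/: /rjr/ splits as /rj/ + /r/ (/r/ is the longest suffix that is a licit onset).
V3 /e/ – V4 /i/: just /r/ — single C goes to the following onset.
Result: bet.smirj.re.rit.
Syllable 4 is /rit/: onset /r/, nucleus /i/, coda /t/.

r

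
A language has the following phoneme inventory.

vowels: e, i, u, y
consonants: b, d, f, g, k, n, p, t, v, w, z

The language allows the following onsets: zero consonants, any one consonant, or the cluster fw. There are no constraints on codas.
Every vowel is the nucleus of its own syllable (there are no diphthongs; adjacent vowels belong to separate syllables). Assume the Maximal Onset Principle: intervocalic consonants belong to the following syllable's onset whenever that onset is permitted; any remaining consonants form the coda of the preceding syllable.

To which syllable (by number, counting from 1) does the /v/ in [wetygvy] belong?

3

Nuclei (vowels): e, y, y → 3 syllables.
σ1/σ2 boundary: /t/ is a single consonant, so it becomes the next onset.
σ2/σ3 boundary: /gv/; trying suffixes from longest down, /v/ is the first permitted one, so coda /g/ | onset /v/.
Putting it together: we.tyg.vy.
The /v/ is in the onset of syllable 3 (/vy/).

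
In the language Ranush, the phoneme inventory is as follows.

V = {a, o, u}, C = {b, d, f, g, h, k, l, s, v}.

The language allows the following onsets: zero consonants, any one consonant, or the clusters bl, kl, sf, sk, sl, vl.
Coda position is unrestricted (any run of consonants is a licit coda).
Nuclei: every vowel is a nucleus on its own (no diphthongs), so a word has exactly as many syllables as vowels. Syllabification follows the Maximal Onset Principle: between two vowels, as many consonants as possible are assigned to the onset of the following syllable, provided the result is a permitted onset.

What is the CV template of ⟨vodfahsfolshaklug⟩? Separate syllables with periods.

Nuclei (vowels): o, a, o, a, u → 5 syllables.
V1 /o/ – V2 /a/: /df/ splits as /d/ + /f/ (/f/ is the longest suffix that is a licit onset).
V2 /a/ – V3 /o/: /hsf/ — longest licit onset from the right is /sf/, leaving /h/ as coda.
V3 /o/ – V4 /a/: /lsh/ — longest licit onset from the right is /h/, leaving /ls/ as coda.
V4 /a/ – V5 /u/: cluster /kl/ — /kl/ is itself a permitted onset, so the whole cluster goes right; preceding coda = ∅.
Syllabification: vod.fah.sfols.ha.klug.
Mapping each syllable to C/V: /vod/ → CVC, /fah/ → CVC, /sfols/ → CCVCC, /ha/ → CV, /klug/ → CCVC.

CVC.CVC.CCVCC.CV.CCVC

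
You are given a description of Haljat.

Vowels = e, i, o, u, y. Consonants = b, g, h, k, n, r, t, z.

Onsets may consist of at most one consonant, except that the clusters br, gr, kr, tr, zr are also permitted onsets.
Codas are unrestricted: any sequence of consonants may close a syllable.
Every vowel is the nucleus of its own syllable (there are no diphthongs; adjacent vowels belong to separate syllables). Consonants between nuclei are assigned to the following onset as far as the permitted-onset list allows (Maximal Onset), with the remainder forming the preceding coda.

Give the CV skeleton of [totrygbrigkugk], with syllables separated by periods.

CV.CCVC.CCVC.CVCC

The vowels are o, y, i, u — 4 nuclei, so 4 syllables.
Between /o/ (V1) and /y/ (V2): cluster /tr/ — /tr/ is itself a permitted onset, so the whole cluster goes right; preceding coda = ∅.
Between /y/ (V2) and /i/ (V3): /gbr/; trying suffixes from longest down, /br/ is the first permitted one, so coda /g/ | onset /br/.
Between /i/ (V3) and /u/ (V4): /gk/ — longest licit onset from the right is /k/, leaving /g/ as coda.
Putting it together: to.tryg.brig.kugk.
Mapping each syllable to C/V: /to/ → CV, /tryg/ → CCVC, /brig/ → CCVC, /kugk/ → CVCC.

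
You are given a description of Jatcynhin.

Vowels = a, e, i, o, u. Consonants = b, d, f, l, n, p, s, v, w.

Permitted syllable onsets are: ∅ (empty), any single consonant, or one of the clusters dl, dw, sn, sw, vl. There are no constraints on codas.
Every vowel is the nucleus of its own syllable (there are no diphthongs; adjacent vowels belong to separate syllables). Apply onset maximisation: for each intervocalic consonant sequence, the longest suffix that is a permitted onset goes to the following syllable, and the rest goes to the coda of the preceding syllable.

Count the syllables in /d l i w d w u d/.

Nuclei (vowels): i, u → 2 syllables.

2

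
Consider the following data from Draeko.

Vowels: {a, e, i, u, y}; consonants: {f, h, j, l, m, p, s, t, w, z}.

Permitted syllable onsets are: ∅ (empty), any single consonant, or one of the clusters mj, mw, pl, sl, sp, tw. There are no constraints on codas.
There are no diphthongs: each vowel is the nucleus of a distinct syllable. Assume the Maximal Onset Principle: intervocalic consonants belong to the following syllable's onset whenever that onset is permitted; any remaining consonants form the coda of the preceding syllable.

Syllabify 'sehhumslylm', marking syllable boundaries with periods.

seh.hum.slylm

The vowels are e, u, y — 3 nuclei, so 3 syllables.
σ1/σ2 boundary: /hh/ splits as /h/ + /h/ (/h/ is the longest suffix that is a licit onset).
σ2/σ3 boundary: /msl/ — longest licit onset from the right is /sl/, leaving /m/ as coda.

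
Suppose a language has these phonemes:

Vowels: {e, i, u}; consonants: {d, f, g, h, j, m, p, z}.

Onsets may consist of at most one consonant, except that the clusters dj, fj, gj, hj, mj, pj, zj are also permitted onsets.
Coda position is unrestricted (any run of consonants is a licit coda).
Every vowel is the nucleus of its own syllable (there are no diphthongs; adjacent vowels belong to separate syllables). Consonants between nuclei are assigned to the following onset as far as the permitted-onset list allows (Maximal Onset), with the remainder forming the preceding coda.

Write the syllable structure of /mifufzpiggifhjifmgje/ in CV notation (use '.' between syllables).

Vowels present: i, u, i, i, i, e; each is a nucleus, giving 6 syllables.
σ1/σ2 boundary: /f/ → onset of the next syllable (single consonants are always licit onsets).
σ2/σ3 boundary: /fzp/; trying suffixes from longest down, /p/ is the first permitted one, so coda /fz/ | onset /p/.
σ3/σ4 boundary: cluster /gg/ — the longest permitted-onset suffix is /g/; onset = /g/, preceding coda = /g/.
σ4/σ5 boundary: /fhj/; trying suffixes from longest down, /hj/ is the first permitted one, so coda /f/ | onset /hj/.
σ5/σ6 boundary: /fmgj/ — longest licit onset from the right is /gj/, leaving /fm/ as coda.
Putting it together: mi.fufz.pig.gif.hjifm.gje.
Mapping each syllable to C/V: /mi/ → CV, /fufz/ → CVCC, /pig/ → CVC, /gif/ → CVC, /hjifm/ → CCVCC, /gje/ → CCV.

CV.CVCC.CVC.CVC.CCVCC.CCV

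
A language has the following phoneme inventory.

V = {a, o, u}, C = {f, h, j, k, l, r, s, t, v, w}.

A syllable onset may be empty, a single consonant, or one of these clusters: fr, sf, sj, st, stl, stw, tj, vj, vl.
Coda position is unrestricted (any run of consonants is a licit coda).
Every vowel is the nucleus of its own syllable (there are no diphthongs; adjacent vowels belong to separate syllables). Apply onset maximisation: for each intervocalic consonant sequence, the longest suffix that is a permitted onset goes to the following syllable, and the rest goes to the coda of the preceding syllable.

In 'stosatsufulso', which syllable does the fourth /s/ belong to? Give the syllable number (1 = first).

Nuclei (vowels): o, a, u, u, o → 5 syllables.
Between /o/ (V1) and /a/ (V2): /s/ → onset of the next syllable (single consonants are always licit onsets).
Between /a/ (V2) and /u/ (V3): /ts/ — longest licit onset from the right is /s/, leaving /t/ as coda.
Between /u/ (V3) and /u/ (V4): just /f/ — single C goes to the following onset.
Between /u/ (V4) and /o/ (V5): /ls/ — longest licit onset from the right is /s/, leaving /l/ as coda.
Putting it together: sto.sat.su.ful.so.
The fourth /s/ is in the onset of syllable 5 (/so/).

5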